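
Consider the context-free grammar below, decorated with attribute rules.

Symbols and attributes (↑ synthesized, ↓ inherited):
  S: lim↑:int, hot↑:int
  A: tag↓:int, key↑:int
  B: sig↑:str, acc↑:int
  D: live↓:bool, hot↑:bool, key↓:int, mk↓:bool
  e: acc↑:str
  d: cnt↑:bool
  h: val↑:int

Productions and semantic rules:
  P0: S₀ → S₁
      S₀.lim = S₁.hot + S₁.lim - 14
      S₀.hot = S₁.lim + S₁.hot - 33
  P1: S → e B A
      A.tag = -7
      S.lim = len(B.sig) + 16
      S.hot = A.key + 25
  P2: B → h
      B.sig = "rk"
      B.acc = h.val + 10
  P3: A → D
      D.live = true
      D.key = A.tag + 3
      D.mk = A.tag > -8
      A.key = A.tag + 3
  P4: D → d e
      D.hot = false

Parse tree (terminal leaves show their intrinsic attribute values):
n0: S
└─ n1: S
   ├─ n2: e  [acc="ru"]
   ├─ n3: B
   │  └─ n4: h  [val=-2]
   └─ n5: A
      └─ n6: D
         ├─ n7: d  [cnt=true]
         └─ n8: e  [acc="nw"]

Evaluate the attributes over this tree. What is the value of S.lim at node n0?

25

1. n2.acc = "ru"  [terminal]
2. n4.val = -2  [terminal]
3. n3.sig = "rk"  ["rk"]
4. n3.acc = 8  [h.val + 10]
5. n5.tag = -7  [-7]
6. n6.live = true  [true]
7. n6.key = -4  [A.tag + 3]
8. n6.mk = true  [A.tag > -8]
9. n7.cnt = true  [terminal]
10. n8.acc = "nw"  [terminal]
11. n6.hot = false  [false]
12. n5.key = -4  [A.tag + 3]
13. n1.lim = 18  [len(B.sig) + 16]
14. n1.hot = 21  [A.key + 25]
15. n0.lim = 25  [S₁.hot + S₁.lim - 14]
16. n0.hot = 6  [S₁.lim + S₁.hot - 33]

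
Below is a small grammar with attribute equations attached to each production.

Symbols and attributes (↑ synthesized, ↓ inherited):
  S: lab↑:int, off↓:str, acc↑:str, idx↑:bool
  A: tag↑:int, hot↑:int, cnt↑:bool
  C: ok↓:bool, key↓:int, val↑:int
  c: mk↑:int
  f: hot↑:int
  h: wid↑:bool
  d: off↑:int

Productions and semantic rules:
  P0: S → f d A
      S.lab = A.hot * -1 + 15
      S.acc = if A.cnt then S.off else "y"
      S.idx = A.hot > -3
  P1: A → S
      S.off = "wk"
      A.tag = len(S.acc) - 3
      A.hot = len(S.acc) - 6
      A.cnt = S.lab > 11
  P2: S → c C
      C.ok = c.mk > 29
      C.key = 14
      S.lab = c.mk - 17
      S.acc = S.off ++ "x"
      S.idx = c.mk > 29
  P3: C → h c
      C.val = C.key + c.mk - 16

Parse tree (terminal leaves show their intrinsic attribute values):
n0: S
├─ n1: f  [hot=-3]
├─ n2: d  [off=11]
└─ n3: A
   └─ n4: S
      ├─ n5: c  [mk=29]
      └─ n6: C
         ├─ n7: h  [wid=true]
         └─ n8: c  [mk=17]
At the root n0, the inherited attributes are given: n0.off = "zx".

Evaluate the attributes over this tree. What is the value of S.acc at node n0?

1. n0.off = "zx"  [given at root]
2. n1.hot = -3  [terminal]
3. n2.off = 11  [terminal]
4. n4.off = "wk"  ["wk"]
5. n5.mk = 29  [terminal]
6. n6.ok = false  [c.mk > 29]
7. n6.key = 14  [14]
8. n7.wid = true  [terminal]
9. n8.mk = 17  [terminal]
10. n6.val = 15  [C.key + c.mk - 16]
11. n4.lab = 12  [c.mk - 17]
12. n4.acc = "wkx"  [S.off ++ "x"]
13. n4.idx = false  [c.mk > 29]
14. n3.tag = 0  [len(S.acc) - 3]
15. n3.hot = -3  [len(S.acc) - 6]
16. n3.cnt = true  [S.lab > 11]
17. n0.lab = 18  [A.hot * -1 + 15]
18. n0.acc = "zx"  [if A.cnt then S.off else "y"]
19. n0.idx = false  [A.hot > -3]

"zx"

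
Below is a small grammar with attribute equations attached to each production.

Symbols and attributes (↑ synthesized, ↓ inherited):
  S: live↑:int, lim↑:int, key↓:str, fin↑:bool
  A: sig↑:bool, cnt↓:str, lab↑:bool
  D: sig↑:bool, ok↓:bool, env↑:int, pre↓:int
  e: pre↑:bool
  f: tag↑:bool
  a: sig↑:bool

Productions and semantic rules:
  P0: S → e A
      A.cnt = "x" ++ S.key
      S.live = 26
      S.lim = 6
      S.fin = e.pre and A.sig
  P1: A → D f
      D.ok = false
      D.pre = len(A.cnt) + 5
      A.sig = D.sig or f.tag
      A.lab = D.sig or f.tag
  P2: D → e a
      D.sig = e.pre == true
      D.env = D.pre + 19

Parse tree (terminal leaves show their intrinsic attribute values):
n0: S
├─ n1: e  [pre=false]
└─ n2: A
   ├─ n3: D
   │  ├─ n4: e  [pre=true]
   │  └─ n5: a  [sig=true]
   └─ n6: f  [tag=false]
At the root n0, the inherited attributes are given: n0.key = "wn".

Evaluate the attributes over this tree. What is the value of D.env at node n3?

27

1. n0.key = "wn"  [given at root]
2. n1.pre = false  [terminal]
3. n2.cnt = "xwn"  ["x" ++ S.key]
4. n3.ok = false  [false]
5. n3.pre = 8  [len(A.cnt) + 5]
6. n4.pre = true  [terminal]
7. n5.sig = true  [terminal]
8. n3.sig = true  [e.pre == true]
9. n3.env = 27  [D.pre + 19]
10. n6.tag = false  [terminal]
11. n2.sig = true  [D.sig or f.tag]
12. n2.lab = true  [D.sig or f.tag]
13. n0.live = 26  [26]
14. n0.lim = 6  [6]
15. n0.fin = false  [e.pre and A.sig]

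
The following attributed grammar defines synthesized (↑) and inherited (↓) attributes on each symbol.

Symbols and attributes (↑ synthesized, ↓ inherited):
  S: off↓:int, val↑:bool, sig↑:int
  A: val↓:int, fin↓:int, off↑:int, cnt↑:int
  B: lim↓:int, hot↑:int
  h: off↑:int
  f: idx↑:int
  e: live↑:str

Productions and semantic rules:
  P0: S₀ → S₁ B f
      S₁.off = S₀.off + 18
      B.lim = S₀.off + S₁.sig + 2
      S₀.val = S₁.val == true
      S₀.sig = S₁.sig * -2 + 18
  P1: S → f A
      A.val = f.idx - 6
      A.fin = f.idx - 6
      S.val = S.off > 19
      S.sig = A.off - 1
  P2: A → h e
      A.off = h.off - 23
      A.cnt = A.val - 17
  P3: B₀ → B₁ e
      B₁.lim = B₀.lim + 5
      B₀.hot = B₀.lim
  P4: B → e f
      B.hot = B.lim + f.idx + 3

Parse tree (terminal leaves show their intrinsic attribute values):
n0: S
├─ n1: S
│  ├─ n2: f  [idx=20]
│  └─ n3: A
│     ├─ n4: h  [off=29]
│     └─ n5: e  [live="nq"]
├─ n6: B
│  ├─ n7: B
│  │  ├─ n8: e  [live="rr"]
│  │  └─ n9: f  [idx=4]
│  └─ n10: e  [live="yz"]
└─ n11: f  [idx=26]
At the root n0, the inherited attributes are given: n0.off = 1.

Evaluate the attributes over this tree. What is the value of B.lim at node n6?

1. n0.off = 1  [given at root]
2. n1.off = 19  [S₀.off + 18]
3. n2.idx = 20  [terminal]
4. n3.val = 14  [f.idx - 6]
5. n3.fin = 14  [f.idx - 6]
6. n4.off = 29  [terminal]
7. n5.live = "nq"  [terminal]
8. n3.off = 6  [h.off - 23]
9. n3.cnt = -3  [A.val - 17]
10. n1.val = false  [S.off > 19]
11. n1.sig = 5  [A.off - 1]
12. n6.lim = 8  [S₀.off + S₁.sig + 2]
13. n7.lim = 13  [B₀.lim + 5]
14. n8.live = "rr"  [terminal]
15. n9.idx = 4  [terminal]
16. n7.hot = 20  [B.lim + f.idx + 3]
17. n10.live = "yz"  [terminal]
18. n6.hot = 8  [B₀.lim]
19. n11.idx = 26  [terminal]
20. n0.val = false  [S₁.val == true]
21. n0.sig = 8  [S₁.sig * -2 + 18]

8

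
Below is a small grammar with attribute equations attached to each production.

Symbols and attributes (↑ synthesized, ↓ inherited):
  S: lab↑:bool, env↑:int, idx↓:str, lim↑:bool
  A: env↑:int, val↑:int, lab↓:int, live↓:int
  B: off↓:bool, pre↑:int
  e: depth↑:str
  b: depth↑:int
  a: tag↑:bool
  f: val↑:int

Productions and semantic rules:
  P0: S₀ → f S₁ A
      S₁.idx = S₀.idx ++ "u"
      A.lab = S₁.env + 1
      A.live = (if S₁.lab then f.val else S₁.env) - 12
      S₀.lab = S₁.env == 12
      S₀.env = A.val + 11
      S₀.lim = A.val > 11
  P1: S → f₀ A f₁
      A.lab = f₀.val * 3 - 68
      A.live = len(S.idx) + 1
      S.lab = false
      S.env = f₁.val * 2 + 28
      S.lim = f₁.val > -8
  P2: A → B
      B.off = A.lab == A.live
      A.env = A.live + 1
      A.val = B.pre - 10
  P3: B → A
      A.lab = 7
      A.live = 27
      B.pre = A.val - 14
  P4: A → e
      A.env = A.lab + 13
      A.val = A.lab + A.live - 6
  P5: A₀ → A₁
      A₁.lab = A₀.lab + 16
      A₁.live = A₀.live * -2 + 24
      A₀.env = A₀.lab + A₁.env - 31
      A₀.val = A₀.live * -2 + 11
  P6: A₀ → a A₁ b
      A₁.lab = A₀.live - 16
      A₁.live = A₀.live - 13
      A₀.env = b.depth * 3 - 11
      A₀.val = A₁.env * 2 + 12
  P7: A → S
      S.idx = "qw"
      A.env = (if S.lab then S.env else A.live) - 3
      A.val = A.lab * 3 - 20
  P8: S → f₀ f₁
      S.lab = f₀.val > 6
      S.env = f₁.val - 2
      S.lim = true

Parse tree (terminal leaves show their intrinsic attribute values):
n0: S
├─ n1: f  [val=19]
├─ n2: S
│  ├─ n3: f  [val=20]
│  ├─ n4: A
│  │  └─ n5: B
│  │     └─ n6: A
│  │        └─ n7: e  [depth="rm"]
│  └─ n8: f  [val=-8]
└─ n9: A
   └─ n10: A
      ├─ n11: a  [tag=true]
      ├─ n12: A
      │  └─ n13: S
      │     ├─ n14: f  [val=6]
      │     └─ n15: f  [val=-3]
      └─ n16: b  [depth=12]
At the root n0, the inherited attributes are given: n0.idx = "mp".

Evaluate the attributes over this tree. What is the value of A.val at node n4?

4

1. n0.idx = "mp"  [given at root]
2. n1.val = 19  [terminal]
3. n2.idx = "mpu"  [S₀.idx ++ "u"]
4. n3.val = 20  [terminal]
5. n4.lab = -8  [f₀.val * 3 - 68]
6. n4.live = 4  [len(S.idx) + 1]
7. n5.off = false  [A.lab == A.live]
8. n6.lab = 7  [7]
9. n6.live = 27  [27]
10. n7.depth = "rm"  [terminal]
11. n6.env = 20  [A.lab + 13]
12. n6.val = 28  [A.lab + A.live - 6]
13. n5.pre = 14  [A.val - 14]
14. n4.env = 5  [A.live + 1]
15. n4.val = 4  [B.pre - 10]
16. n8.val = -8  [terminal]
17. n2.lab = false  [false]
18. n2.env = 12  [f₁.val * 2 + 28]
19. n2.lim = false  [f₁.val > -8]
20. n9.lab = 13  [S₁.env + 1]
21. n9.live = 0  [(if S₁.lab then f.val else S₁.env) - 12]
22. n10.lab = 29  [A₀.lab + 16]
23. n10.live = 24  [A₀.live * -2 + 24]
24. n11.tag = true  [terminal]
25. n12.lab = 8  [A₀.live - 16]
26. n12.live = 11  [A₀.live - 13]
27. n13.idx = "qw"  ["qw"]
28. n14.val = 6  [terminal]
29. n15.val = -3  [terminal]
30. n13.lab = false  [f₀.val > 6]
31. n13.env = -5  [f₁.val - 2]
32. n13.lim = true  [true]
33. n12.env = 8  [(if S.lab then S.env else A.live) - 3]
34. n12.val = 4  [A.lab * 3 - 20]
35. n16.depth = 12  [terminal]
36. n10.env = 25  [b.depth * 3 - 11]
37. n10.val = 28  [A₁.env * 2 + 12]
38. n9.env = 7  [A₀.lab + A₁.env - 31]
39. n9.val = 11  [A₀.live * -2 + 11]
40. n0.lab = true  [S₁.env == 12]
41. n0.env = 22  [A.val + 11]
42. n0.lim = false  [A.val > 11]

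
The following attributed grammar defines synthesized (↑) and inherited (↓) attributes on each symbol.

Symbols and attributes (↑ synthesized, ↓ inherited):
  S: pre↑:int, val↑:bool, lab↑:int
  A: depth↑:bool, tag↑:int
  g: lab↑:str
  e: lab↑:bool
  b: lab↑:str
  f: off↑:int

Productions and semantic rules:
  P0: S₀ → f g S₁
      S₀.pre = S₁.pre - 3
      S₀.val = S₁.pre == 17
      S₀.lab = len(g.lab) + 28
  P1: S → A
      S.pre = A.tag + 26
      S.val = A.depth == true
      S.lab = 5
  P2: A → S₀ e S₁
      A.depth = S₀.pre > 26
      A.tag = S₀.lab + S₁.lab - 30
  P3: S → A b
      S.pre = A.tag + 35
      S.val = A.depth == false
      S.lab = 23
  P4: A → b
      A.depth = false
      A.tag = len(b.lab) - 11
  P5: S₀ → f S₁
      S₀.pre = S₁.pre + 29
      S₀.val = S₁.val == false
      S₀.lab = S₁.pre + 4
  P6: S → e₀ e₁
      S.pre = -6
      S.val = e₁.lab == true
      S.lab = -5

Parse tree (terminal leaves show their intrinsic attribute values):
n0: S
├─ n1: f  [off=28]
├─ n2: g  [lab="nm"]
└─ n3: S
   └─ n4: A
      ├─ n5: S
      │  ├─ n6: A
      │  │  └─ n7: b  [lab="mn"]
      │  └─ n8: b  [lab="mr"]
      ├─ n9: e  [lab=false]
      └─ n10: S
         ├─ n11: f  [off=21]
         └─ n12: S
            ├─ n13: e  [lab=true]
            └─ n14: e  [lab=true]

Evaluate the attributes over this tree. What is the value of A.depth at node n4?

false

1. n1.off = 28  [terminal]
2. n2.lab = "nm"  [terminal]
3. n7.lab = "mn"  [terminal]
4. n6.depth = false  [false]
5. n6.tag = -9  [len(b.lab) - 11]
6. n8.lab = "mr"  [terminal]
7. n5.pre = 26  [A.tag + 35]
8. n5.val = true  [A.depth == false]
9. n5.lab = 23  [23]
10. n9.lab = false  [terminal]
11. n11.off = 21  [terminal]
12. n13.lab = true  [terminal]
13. n14.lab = true  [terminal]
14. n12.pre = -6  [-6]
15. n12.val = true  [e₁.lab == true]
16. n12.lab = -5  [-5]
17. n10.pre = 23  [S₁.pre + 29]
18. n10.val = false  [S₁.val == false]
19. n10.lab = -2  [S₁.pre + 4]
20. n4.depth = false  [S₀.pre > 26]
21. n4.tag = -9  [S₀.lab + S₁.lab - 30]
22. n3.pre = 17  [A.tag + 26]
23. n3.val = false  [A.depth == true]
24. n3.lab = 5  [5]
25. n0.pre = 14  [S₁.pre - 3]
26. n0.val = true  [S₁.pre == 17]
27. n0.lab = 30  [len(g.lab) + 28]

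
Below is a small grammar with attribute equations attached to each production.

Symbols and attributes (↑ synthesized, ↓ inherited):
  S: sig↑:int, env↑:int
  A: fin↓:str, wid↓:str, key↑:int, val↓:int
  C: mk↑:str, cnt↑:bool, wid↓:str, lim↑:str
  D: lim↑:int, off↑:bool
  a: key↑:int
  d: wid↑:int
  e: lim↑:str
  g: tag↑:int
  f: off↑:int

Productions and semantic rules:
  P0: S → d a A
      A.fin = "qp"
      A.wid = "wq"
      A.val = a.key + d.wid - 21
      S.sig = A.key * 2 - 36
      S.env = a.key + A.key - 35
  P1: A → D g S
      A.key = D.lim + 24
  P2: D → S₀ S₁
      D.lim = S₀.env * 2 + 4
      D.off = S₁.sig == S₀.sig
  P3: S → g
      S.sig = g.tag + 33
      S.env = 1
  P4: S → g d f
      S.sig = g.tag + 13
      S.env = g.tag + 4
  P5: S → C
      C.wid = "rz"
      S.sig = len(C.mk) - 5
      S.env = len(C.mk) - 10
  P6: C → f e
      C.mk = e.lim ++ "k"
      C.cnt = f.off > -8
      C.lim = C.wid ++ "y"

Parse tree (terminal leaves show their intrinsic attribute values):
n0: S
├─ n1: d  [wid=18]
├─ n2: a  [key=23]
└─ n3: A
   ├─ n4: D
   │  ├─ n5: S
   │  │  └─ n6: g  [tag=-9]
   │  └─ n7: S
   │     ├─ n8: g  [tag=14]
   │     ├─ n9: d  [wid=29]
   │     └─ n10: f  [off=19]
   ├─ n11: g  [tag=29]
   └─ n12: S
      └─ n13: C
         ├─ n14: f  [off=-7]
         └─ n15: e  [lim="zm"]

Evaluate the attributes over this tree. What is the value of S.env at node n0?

1. n1.wid = 18  [terminal]
2. n2.key = 23  [terminal]
3. n3.fin = "qp"  ["qp"]
4. n3.wid = "wq"  ["wq"]
5. n3.val = 20  [a.key + d.wid - 21]
6. n6.tag = -9  [terminal]
7. n5.sig = 24  [g.tag + 33]
8. n5.env = 1  [1]
9. n8.tag = 14  [terminal]
10. n9.wid = 29  [terminal]
11. n10.off = 19  [terminal]
12. n7.sig = 27  [g.tag + 13]
13. n7.env = 18  [g.tag + 4]
14. n4.lim = 6  [S₀.env * 2 + 4]
15. n4.off = false  [S₁.sig == S₀.sig]
16. n11.tag = 29  [terminal]
17. n13.wid = "rz"  ["rz"]
18. n14.off = -7  [terminal]
19. n15.lim = "zm"  [terminal]
20. n13.mk = "zmk"  [e.lim ++ "k"]
21. n13.cnt = true  [f.off > -8]
22. n13.lim = "rzy"  [C.wid ++ "y"]
23. n12.sig = -2  [len(C.mk) - 5]
24. n12.env = -7  [len(C.mk) - 10]
25. n3.key = 30  [D.lim + 24]
26. n0.sig = 24  [A.key * 2 - 36]
27. n0.env = 18  [a.key + A.key - 35]

18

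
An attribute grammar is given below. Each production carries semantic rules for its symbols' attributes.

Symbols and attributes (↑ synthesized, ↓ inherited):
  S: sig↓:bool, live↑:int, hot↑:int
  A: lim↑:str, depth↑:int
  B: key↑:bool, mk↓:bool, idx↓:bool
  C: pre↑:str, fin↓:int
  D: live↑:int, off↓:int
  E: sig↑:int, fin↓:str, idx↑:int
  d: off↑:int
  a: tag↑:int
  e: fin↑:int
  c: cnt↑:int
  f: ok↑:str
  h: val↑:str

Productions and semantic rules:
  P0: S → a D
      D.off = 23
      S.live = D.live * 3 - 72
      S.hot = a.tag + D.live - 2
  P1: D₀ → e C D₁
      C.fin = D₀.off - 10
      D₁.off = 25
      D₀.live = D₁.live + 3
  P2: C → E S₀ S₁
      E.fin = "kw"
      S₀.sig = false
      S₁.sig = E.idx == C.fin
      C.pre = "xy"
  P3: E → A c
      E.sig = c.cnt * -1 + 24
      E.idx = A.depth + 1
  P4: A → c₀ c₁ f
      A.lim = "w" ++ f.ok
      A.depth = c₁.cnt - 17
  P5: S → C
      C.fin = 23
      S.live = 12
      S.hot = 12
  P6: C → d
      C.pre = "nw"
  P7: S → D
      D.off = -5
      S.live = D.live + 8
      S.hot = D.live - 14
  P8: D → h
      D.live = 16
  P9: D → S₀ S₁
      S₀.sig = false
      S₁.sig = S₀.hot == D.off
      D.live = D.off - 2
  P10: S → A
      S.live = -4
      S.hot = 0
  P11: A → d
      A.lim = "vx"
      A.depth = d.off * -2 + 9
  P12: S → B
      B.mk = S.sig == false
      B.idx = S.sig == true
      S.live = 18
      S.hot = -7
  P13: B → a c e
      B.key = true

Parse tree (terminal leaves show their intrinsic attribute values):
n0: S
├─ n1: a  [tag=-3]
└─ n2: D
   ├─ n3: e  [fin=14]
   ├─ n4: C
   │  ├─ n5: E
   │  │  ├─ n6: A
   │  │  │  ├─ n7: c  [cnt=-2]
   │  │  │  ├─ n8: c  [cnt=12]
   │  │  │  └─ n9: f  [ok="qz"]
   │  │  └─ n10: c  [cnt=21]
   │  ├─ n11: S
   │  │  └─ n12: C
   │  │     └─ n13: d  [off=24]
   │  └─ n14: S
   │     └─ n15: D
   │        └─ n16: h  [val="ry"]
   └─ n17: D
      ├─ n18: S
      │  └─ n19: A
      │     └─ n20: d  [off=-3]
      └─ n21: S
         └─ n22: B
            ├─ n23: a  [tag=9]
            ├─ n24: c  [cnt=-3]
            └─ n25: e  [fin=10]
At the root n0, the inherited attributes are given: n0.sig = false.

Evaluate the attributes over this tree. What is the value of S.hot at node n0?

1. n0.sig = false  [given at root]
2. n1.tag = -3  [terminal]
3. n2.off = 23  [23]
4. n3.fin = 14  [terminal]
5. n4.fin = 13  [D₀.off - 10]
6. n5.fin = "kw"  ["kw"]
7. n7.cnt = -2  [terminal]
8. n8.cnt = 12  [terminal]
9. n9.ok = "qz"  [terminal]
10. n6.lim = "wqz"  ["w" ++ f.ok]
11. n6.depth = -5  [c₁.cnt - 17]
12. n10.cnt = 21  [terminal]
13. n5.sig = 3  [c.cnt * -1 + 24]
14. n5.idx = -4  [A.depth + 1]
15. n11.sig = false  [false]
16. n12.fin = 23  [23]
17. n13.off = 24  [terminal]
18. n12.pre = "nw"  ["nw"]
19. n11.live = 12  [12]
20. n11.hot = 12  [12]
21. n14.sig = false  [E.idx == C.fin]
22. n15.off = -5  [-5]
23. n16.val = "ry"  [terminal]
24. n15.live = 16  [16]
25. n14.live = 24  [D.live + 8]
26. n14.hot = 2  [D.live - 14]
27. n4.pre = "xy"  ["xy"]
28. n17.off = 25  [25]
29. n18.sig = false  [false]
30. n20.off = -3  [terminal]
31. n19.lim = "vx"  ["vx"]
32. n19.depth = 15  [d.off * -2 + 9]
33. n18.live = -4  [-4]
34. n18.hot = 0  [0]
35. n21.sig = false  [S₀.hot == D.off]
36. n22.mk = true  [S.sig == false]
37. n22.idx = false  [S.sig == true]
38. n23.tag = 9  [terminal]
39. n24.cnt = -3  [terminal]
40. n25.fin = 10  [terminal]
41. n22.key = true  [true]
42. n21.live = 18  [18]
43. n21.hot = -7  [-7]
44. n17.live = 23  [D.off - 2]
45. n2.live = 26  [D₁.live + 3]
46. n0.live = 6  [D.live * 3 - 72]
47. n0.hot = 21  [a.tag + D.live - 2]

21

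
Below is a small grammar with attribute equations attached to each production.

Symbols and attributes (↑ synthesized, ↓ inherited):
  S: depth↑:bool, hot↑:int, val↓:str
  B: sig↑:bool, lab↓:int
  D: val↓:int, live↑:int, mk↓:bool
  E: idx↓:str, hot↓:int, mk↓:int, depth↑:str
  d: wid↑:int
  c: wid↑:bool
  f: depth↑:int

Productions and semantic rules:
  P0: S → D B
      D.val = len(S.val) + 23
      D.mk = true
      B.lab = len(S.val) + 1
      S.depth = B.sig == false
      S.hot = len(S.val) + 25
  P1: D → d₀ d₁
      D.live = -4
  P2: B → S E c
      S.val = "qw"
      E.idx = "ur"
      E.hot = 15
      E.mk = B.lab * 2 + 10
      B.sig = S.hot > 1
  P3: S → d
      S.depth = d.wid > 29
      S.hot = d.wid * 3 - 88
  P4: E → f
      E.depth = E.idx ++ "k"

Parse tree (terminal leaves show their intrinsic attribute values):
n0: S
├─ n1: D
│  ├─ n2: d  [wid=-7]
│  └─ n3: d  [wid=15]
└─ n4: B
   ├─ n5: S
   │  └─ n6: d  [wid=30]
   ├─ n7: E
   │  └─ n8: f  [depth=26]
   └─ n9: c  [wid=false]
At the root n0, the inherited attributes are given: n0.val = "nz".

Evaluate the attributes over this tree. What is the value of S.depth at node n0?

1. n0.val = "nz"  [given at root]
2. n1.val = 25  [len(S.val) + 23]
3. n1.mk = true  [true]
4. n2.wid = -7  [terminal]
5. n3.wid = 15  [terminal]
6. n1.live = -4  [-4]
7. n4.lab = 3  [len(S.val) + 1]
8. n5.val = "qw"  ["qw"]
9. n6.wid = 30  [terminal]
10. n5.depth = true  [d.wid > 29]
11. n5.hot = 2  [d.wid * 3 - 88]
12. n7.idx = "ur"  ["ur"]
13. n7.hot = 15  [15]
14. n7.mk = 16  [B.lab * 2 + 10]
15. n8.depth = 26  [terminal]
16. n7.depth = "urk"  [E.idx ++ "k"]
17. n9.wid = false  [terminal]
18. n4.sig = true  [S.hot > 1]
19. n0.depth = false  [B.sig == false]
20. n0.hot = 27  [len(S.val) + 25]

false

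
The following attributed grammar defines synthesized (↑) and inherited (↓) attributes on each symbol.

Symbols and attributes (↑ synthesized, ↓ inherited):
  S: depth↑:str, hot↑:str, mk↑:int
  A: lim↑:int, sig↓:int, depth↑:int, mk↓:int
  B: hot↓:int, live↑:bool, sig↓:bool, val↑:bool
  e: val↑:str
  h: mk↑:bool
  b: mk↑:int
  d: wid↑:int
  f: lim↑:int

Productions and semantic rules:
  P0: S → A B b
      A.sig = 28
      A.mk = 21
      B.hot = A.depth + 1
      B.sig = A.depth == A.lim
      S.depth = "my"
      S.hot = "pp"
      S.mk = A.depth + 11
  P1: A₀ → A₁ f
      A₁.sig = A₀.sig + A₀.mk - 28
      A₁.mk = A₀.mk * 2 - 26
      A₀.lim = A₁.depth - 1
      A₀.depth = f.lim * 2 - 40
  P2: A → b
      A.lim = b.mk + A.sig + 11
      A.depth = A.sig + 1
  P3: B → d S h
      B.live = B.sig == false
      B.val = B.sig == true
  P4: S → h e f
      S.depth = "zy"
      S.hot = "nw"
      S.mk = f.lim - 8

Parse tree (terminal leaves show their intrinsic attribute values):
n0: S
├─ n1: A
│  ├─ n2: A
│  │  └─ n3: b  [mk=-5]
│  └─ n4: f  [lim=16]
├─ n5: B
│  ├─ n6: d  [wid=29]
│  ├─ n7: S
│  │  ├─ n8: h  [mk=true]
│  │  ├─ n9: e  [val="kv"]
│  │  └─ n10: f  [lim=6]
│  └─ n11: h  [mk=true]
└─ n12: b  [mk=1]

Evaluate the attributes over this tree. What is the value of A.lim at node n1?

21

1. n1.sig = 28  [28]
2. n1.mk = 21  [21]
3. n2.sig = 21  [A₀.sig + A₀.mk - 28]
4. n2.mk = 16  [A₀.mk * 2 - 26]
5. n3.mk = -5  [terminal]
6. n2.lim = 27  [b.mk + A.sig + 11]
7. n2.depth = 22  [A.sig + 1]
8. n4.lim = 16  [terminal]
9. n1.lim = 21  [A₁.depth - 1]
10. n1.depth = -8  [f.lim * 2 - 40]
11. n5.hot = -7  [A.depth + 1]
12. n5.sig = false  [A.depth == A.lim]
13. n6.wid = 29  [terminal]
14. n8.mk = true  [terminal]
15. n9.val = "kv"  [terminal]
16. n10.lim = 6  [terminal]
17. n7.depth = "zy"  ["zy"]
18. n7.hot = "nw"  ["nw"]
19. n7.mk = -2  [f.lim - 8]
20. n11.mk = true  [terminal]
21. n5.live = true  [B.sig == false]
22. n5.val = false  [B.sig == true]
23. n12.mk = 1  [terminal]
24. n0.depth = "my"  ["my"]
25. n0.hot = "pp"  ["pp"]
26. n0.mk = 3  [A.depth + 11]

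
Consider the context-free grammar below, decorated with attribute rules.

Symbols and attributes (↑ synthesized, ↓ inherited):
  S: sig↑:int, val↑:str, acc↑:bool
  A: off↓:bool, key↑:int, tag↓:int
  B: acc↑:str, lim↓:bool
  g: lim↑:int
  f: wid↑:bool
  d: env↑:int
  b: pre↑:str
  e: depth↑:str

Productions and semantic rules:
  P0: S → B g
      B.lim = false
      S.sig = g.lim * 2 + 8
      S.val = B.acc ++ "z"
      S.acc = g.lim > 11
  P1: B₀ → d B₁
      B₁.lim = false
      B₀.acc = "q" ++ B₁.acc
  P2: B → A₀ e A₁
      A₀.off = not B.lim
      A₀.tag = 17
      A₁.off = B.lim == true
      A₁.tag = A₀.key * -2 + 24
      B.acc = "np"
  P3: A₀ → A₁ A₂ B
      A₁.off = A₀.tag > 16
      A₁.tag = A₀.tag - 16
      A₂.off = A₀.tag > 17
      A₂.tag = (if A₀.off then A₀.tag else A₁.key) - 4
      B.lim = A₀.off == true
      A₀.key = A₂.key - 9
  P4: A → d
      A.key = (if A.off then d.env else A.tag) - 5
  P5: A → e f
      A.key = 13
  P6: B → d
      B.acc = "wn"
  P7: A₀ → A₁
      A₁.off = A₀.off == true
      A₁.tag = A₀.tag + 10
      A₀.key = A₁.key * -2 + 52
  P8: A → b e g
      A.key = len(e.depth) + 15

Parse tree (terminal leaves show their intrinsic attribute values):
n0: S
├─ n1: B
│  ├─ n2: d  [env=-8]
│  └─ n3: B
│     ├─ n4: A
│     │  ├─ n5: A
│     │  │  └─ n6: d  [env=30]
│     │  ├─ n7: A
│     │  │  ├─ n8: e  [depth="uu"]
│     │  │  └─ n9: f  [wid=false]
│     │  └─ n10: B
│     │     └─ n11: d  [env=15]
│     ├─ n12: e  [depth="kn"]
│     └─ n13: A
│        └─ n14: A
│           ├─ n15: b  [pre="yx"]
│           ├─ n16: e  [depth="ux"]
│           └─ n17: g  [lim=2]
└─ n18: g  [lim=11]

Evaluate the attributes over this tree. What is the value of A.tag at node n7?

13

1. n1.lim = false  [false]
2. n2.env = -8  [terminal]
3. n3.lim = false  [false]
4. n4.off = true  [not B.lim]
5. n4.tag = 17  [17]
6. n5.off = true  [A₀.tag > 16]
7. n5.tag = 1  [A₀.tag - 16]
8. n6.env = 30  [terminal]
9. n5.key = 25  [(if A.off then d.env else A.tag) - 5]
10. n7.off = false  [A₀.tag > 17]
11. n7.tag = 13  [(if A₀.off then A₀.tag else A₁.key) - 4]
12. n8.depth = "uu"  [terminal]
13. n9.wid = false  [terminal]
14. n7.key = 13  [13]
15. n10.lim = true  [A₀.off == true]
16. n11.env = 15  [terminal]
17. n10.acc = "wn"  ["wn"]
18. n4.key = 4  [A₂.key - 9]
19. n12.depth = "kn"  [terminal]
20. n13.off = false  [B.lim == true]
21. n13.tag = 16  [A₀.key * -2 + 24]
22. n14.off = false  [A₀.off == true]
23. n14.tag = 26  [A₀.tag + 10]
24. n15.pre = "yx"  [terminal]
25. n16.depth = "ux"  [terminal]
26. n17.lim = 2  [terminal]
27. n14.key = 17  [len(e.depth) + 15]
28. n13.key = 18  [A₁.key * -2 + 52]
29. n3.acc = "np"  ["np"]
30. n1.acc = "qnp"  ["q" ++ B₁.acc]
31. n18.lim = 11  [terminal]
32. n0.sig = 30  [g.lim * 2 + 8]
33. n0.val = "qnpz"  [B.acc ++ "z"]
34. n0.acc = false  [g.lim > 11]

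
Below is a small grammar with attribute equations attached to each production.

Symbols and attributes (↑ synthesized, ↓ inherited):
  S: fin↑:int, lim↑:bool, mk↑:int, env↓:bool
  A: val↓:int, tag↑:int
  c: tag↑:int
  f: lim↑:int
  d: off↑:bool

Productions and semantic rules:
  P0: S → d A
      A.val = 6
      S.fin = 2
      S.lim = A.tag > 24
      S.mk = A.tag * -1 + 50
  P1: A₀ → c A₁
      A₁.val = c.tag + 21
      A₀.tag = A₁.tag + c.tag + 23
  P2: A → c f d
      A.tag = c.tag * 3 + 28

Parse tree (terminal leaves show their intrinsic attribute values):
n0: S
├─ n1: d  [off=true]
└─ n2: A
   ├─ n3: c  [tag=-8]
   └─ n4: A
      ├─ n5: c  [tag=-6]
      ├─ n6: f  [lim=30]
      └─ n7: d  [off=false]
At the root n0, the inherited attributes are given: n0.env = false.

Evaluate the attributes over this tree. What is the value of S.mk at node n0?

25

1. n0.env = false  [given at root]
2. n1.off = true  [terminal]
3. n2.val = 6  [6]
4. n3.tag = -8  [terminal]
5. n4.val = 13  [c.tag + 21]
6. n5.tag = -6  [terminal]
7. n6.lim = 30  [terminal]
8. n7.off = false  [terminal]
9. n4.tag = 10  [c.tag * 3 + 28]
10. n2.tag = 25  [A₁.tag + c.tag + 23]
11. n0.fin = 2  [2]
12. n0.lim = true  [A.tag > 24]
13. n0.mk = 25  [A.tag * -1 + 50]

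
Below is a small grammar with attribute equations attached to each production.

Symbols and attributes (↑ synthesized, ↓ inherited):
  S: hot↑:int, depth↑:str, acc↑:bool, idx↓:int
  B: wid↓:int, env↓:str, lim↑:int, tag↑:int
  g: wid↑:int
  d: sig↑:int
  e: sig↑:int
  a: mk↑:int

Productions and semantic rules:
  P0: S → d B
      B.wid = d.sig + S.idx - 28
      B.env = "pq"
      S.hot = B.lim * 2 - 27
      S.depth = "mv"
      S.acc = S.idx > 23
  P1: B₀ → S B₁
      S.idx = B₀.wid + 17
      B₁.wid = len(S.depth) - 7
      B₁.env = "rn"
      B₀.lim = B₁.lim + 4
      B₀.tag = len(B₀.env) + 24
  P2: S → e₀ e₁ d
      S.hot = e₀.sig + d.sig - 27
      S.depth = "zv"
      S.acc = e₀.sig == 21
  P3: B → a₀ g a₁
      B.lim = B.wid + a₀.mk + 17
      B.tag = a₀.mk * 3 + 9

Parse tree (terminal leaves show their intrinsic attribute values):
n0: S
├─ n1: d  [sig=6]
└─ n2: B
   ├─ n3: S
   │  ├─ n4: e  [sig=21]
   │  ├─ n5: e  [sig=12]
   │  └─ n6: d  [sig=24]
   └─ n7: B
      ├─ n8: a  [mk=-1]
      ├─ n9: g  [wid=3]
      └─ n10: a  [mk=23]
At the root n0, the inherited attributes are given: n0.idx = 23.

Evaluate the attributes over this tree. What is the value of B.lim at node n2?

15

1. n0.idx = 23  [given at root]
2. n1.sig = 6  [terminal]
3. n2.wid = 1  [d.sig + S.idx - 28]
4. n2.env = "pq"  ["pq"]
5. n3.idx = 18  [B₀.wid + 17]
6. n4.sig = 21  [terminal]
7. n5.sig = 12  [terminal]
8. n6.sig = 24  [terminal]
9. n3.hot = 18  [e₀.sig + d.sig - 27]
10. n3.depth = "zv"  ["zv"]
11. n3.acc = true  [e₀.sig == 21]
12. n7.wid = -5  [len(S.depth) - 7]
13. n7.env = "rn"  ["rn"]
14. n8.mk = -1  [terminal]
15. n9.wid = 3  [terminal]
16. n10.mk = 23  [terminal]
17. n7.lim = 11  [B.wid + a₀.mk + 17]
18. n7.tag = 6  [a₀.mk * 3 + 9]
19. n2.lim = 15  [B₁.lim + 4]
20. n2.tag = 26  [len(B₀.env) + 24]
21. n0.hot = 3  [B.lim * 2 - 27]
22. n0.depth = "mv"  ["mv"]
23. n0.acc = false  [S.idx > 23]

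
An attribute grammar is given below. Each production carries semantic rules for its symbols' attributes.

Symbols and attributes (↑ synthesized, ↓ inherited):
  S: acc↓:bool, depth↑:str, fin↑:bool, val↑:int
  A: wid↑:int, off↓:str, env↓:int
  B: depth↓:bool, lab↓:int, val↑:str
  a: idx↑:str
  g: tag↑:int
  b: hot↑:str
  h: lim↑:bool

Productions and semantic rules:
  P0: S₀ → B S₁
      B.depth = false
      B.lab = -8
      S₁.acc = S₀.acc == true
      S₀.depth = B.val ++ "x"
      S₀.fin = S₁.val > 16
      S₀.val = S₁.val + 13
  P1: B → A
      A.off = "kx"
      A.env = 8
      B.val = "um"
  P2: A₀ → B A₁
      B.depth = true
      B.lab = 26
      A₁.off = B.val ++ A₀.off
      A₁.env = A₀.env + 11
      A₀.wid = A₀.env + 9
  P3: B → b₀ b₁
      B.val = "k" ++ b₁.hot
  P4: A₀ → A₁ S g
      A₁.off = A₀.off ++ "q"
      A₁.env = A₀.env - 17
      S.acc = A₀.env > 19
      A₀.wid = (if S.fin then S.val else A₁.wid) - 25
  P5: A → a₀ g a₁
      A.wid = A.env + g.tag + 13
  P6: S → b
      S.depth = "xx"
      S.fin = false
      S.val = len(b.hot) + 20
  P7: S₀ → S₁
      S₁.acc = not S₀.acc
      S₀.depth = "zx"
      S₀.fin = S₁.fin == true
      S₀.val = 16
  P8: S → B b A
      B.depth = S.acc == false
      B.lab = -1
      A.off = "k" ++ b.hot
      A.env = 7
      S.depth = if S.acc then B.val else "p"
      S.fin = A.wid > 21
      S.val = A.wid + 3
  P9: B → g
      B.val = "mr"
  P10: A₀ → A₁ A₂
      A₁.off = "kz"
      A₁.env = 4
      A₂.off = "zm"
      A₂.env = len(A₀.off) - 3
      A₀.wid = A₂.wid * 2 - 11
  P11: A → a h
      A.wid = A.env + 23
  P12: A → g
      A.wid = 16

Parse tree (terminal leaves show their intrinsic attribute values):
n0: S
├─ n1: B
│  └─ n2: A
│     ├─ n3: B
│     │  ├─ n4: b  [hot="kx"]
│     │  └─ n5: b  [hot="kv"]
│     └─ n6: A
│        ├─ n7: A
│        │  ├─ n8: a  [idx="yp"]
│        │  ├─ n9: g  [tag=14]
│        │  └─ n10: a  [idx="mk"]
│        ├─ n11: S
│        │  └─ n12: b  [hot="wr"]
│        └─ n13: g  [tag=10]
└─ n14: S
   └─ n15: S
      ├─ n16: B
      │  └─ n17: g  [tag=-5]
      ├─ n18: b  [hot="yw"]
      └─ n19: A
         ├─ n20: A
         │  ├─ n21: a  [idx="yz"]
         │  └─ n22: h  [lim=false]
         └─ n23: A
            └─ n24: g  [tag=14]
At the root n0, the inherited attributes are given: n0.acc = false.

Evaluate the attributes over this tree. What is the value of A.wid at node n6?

4

1. n0.acc = false  [given at root]
2. n1.depth = false  [false]
3. n1.lab = -8  [-8]
4. n2.off = "kx"  ["kx"]
5. n2.env = 8  [8]
6. n3.depth = true  [true]
7. n3.lab = 26  [26]
8. n4.hot = "kx"  [terminal]
9. n5.hot = "kv"  [terminal]
10. n3.val = "kkv"  ["k" ++ b₁.hot]
11. n6.off = "kkvkx"  [B.val ++ A₀.off]
12. n6.env = 19  [A₀.env + 11]
13. n7.off = "kkvkxq"  [A₀.off ++ "q"]
14. n7.env = 2  [A₀.env - 17]
15. n8.idx = "yp"  [terminal]
16. n9.tag = 14  [terminal]
17. n10.idx = "mk"  [terminal]
18. n7.wid = 29  [A.env + g.tag + 13]
19. n11.acc = false  [A₀.env > 19]
20. n12.hot = "wr"  [terminal]
21. n11.depth = "xx"  ["xx"]
22. n11.fin = false  [false]
23. n11.val = 22  [len(b.hot) + 20]
24. n13.tag = 10  [terminal]
25. n6.wid = 4  [(if S.fin then S.val else A₁.wid) - 25]
26. n2.wid = 17  [A₀.env + 9]
27. n1.val = "um"  ["um"]
28. n14.acc = false  [S₀.acc == true]
29. n15.acc = true  [not S₀.acc]
30. n16.depth = false  [S.acc == false]
31. n16.lab = -1  [-1]
32. n17.tag = -5  [terminal]
33. n16.val = "mr"  ["mr"]
34. n18.hot = "yw"  [terminal]
35. n19.off = "kyw"  ["k" ++ b.hot]
36. n19.env = 7  [7]
37. n20.off = "kz"  ["kz"]
38. n20.env = 4  [4]
39. n21.idx = "yz"  [terminal]
40. n22.lim = false  [terminal]
41. n20.wid = 27  [A.env + 23]
42. n23.off = "zm"  ["zm"]
43. n23.env = 0  [len(A₀.off) - 3]
44. n24.tag = 14  [terminal]
45. n23.wid = 16  [16]
46. n19.wid = 21  [A₂.wid * 2 - 11]
47. n15.depth = "mr"  [if S.acc then B.val else "p"]
48. n15.fin = false  [A.wid > 21]
49. n15.val = 24  [A.wid + 3]
50. n14.depth = "zx"  ["zx"]
51. n14.fin = false  [S₁.fin == true]
52. n14.val = 16  [16]
53. n0.depth = "umx"  [B.val ++ "x"]
54. n0.fin = false  [S₁.val > 16]
55. n0.val = 29  [S₁.val + 13]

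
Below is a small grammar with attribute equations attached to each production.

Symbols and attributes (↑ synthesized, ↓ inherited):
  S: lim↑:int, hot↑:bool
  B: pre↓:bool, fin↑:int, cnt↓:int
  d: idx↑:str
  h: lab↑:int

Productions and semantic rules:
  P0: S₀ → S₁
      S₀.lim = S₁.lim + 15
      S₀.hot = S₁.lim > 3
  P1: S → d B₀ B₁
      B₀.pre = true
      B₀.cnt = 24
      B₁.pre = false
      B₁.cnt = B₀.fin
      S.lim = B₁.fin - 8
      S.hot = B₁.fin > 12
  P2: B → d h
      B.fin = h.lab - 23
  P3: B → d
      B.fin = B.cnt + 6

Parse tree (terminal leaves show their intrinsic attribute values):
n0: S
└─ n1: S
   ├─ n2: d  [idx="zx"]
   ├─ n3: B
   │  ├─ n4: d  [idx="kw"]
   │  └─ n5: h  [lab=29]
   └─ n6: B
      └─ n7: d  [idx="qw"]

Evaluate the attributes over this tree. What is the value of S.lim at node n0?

19

1. n2.idx = "zx"  [terminal]
2. n3.pre = true  [true]
3. n3.cnt = 24  [24]
4. n4.idx = "kw"  [terminal]
5. n5.lab = 29  [terminal]
6. n3.fin = 6  [h.lab - 23]
7. n6.pre = false  [false]
8. n6.cnt = 6  [B₀.fin]
9. n7.idx = "qw"  [terminal]
10. n6.fin = 12  [B.cnt + 6]
11. n1.lim = 4  [B₁.fin - 8]
12. n1.hot = false  [B₁.fin > 12]
13. n0.lim = 19  [S₁.lim + 15]
14. n0.hot = true  [S₁.lim > 3]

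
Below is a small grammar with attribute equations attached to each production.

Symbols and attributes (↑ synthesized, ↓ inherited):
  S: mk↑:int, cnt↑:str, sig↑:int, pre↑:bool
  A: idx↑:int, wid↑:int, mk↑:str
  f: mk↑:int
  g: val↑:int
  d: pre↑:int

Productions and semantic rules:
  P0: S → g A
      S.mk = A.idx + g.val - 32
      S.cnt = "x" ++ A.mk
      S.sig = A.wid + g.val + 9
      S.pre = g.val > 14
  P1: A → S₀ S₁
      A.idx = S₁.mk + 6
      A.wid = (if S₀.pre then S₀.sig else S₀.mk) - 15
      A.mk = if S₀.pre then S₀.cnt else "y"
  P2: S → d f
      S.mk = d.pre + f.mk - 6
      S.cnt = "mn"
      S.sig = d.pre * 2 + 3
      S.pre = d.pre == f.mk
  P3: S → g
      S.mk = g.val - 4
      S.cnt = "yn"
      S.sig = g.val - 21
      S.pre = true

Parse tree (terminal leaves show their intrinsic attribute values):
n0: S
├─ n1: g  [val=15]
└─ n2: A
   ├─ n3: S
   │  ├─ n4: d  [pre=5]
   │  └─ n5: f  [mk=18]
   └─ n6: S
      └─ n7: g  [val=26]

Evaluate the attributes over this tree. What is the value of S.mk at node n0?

11

1. n1.val = 15  [terminal]
2. n4.pre = 5  [terminal]
3. n5.mk = 18  [terminal]
4. n3.mk = 17  [d.pre + f.mk - 6]
5. n3.cnt = "mn"  ["mn"]
6. n3.sig = 13  [d.pre * 2 + 3]
7. n3.pre = false  [d.pre == f.mk]
8. n7.val = 26  [terminal]
9. n6.mk = 22  [g.val - 4]
10. n6.cnt = "yn"  ["yn"]
11. n6.sig = 5  [g.val - 21]
12. n6.pre = true  [true]
13. n2.idx = 28  [S₁.mk + 6]
14. n2.wid = 2  [(if S₀.pre then S₀.sig else S₀.mk) - 15]
15. n2.mk = "y"  [if S₀.pre then S₀.cnt else "y"]
16. n0.mk = 11  [A.idx + g.val - 32]
17. n0.cnt = "xy"  ["x" ++ A.mk]
18. n0.sig = 26  [A.wid + g.val + 9]
19. n0.pre = true  [g.val > 14]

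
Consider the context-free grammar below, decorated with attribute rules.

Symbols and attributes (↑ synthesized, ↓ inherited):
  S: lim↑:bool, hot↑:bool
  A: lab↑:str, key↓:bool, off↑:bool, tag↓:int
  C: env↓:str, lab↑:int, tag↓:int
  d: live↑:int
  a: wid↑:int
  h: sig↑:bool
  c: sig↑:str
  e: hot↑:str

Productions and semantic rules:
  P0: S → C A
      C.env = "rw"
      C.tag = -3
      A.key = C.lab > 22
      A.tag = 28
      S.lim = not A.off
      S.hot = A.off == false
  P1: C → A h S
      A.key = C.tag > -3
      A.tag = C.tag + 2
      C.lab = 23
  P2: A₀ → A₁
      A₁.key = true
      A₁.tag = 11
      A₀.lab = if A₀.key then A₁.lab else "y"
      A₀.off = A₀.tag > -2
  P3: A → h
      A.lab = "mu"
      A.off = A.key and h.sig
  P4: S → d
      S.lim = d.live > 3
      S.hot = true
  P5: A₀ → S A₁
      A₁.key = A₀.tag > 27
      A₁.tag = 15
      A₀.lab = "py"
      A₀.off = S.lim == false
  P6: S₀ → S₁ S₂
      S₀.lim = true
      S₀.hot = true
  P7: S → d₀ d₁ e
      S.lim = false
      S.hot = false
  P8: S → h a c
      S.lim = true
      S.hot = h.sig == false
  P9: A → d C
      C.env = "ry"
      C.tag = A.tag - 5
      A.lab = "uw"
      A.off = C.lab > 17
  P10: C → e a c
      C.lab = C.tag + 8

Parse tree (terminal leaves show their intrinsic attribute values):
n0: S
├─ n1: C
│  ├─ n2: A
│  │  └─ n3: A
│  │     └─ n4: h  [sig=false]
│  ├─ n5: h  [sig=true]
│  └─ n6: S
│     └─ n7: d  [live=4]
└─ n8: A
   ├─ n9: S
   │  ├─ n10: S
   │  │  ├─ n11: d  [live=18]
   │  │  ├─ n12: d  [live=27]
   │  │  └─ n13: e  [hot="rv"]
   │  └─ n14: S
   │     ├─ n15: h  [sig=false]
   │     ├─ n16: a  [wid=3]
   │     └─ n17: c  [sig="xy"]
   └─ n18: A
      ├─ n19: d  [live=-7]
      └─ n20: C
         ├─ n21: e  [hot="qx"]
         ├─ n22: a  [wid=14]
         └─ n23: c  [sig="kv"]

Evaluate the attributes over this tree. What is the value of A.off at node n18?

true

1. n1.env = "rw"  ["rw"]
2. n1.tag = -3  [-3]
3. n2.key = false  [C.tag > -3]
4. n2.tag = -1  [C.tag + 2]
5. n3.key = true  [true]
6. n3.tag = 11  [11]
7. n4.sig = false  [terminal]
8. n3.lab = "mu"  ["mu"]
9. n3.off = false  [A.key and h.sig]
10. n2.lab = "y"  [if A₀.key then A₁.lab else "y"]
11. n2.off = true  [A₀.tag > -2]
12. n5.sig = true  [terminal]
13. n7.live = 4  [terminal]
14. n6.lim = true  [d.live > 3]
15. n6.hot = true  [true]
16. n1.lab = 23  [23]
17. n8.key = true  [C.lab > 22]
18. n8.tag = 28  [28]
19. n11.live = 18  [terminal]
20. n12.live = 27  [terminal]
21. n13.hot = "rv"  [terminal]
22. n10.lim = false  [false]
23. n10.hot = false  [false]
24. n15.sig = false  [terminal]
25. n16.wid = 3  [terminal]
26. n17.sig = "xy"  [terminal]
27. n14.lim = true  [true]
28. n14.hot = true  [h.sig == false]
29. n9.lim = true  [true]
30. n9.hot = true  [true]
31. n18.key = true  [A₀.tag > 27]
32. n18.tag = 15  [15]
33. n19.live = -7  [terminal]
34. n20.env = "ry"  ["ry"]
35. n20.tag = 10  [A.tag - 5]
36. n21.hot = "qx"  [terminal]
37. n22.wid = 14  [terminal]
38. n23.sig = "kv"  [terminal]
39. n20.lab = 18  [C.tag + 8]
40. n18.lab = "uw"  ["uw"]
41. n18.off = true  [C.lab > 17]
42. n8.lab = "py"  ["py"]
43. n8.off = false  [S.lim == false]
44. n0.lim = true  [not A.off]
45. n0.hot = true  [A.off == false]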